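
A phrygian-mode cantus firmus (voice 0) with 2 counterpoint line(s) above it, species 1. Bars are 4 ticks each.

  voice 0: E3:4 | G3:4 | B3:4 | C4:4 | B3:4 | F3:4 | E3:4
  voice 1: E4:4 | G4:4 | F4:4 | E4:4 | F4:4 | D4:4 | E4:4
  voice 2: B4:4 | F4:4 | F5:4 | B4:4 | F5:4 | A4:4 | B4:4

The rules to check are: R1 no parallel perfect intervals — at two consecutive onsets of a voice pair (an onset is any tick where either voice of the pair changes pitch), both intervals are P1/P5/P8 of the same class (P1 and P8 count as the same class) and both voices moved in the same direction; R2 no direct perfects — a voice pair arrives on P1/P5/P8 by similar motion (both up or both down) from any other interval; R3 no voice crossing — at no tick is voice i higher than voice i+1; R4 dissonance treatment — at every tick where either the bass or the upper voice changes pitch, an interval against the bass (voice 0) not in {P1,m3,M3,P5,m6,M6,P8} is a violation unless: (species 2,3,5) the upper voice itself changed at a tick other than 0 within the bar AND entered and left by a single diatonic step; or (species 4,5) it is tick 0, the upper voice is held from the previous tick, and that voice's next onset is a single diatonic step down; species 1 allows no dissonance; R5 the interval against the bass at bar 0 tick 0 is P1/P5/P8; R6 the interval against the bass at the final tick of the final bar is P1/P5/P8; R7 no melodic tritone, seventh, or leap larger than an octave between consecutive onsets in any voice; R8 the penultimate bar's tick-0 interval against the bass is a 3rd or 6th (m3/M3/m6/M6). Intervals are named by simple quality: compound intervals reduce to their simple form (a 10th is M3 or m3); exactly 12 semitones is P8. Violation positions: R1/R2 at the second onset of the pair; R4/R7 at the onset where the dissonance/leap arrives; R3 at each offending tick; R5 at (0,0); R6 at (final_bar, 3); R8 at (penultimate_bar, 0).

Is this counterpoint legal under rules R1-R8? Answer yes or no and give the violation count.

No (19 violations)

bar 0: v0=E3 v1=E4 v2=B4 (P5)
bar 1: v0=G3 v1=G4 v2=F4 (m7)
bar 2: v0=B3 v1=F4 v2=F5 (TT)
bar 3: v0=C4 v1=E4 v2=B4 (M7)
bar 4: v0=B3 v1=F4 v2=F5 (TT)
bar 5: v0=F3 v1=D4 v2=A4 (M3)
bar 6: v0=E3 v1=E4 v2=B4 (P5)
  R1 @ bar1.0: E3/E4 P8 -> G3/G4 P8 similar
  R3 @ bar1.0: G4 above F4
  R4 @ bar1.0: G3/F4 m7 untreated
  R7 @ bar1.0: B4->F4 leap 6st
  R3 @ bar1.1: G4 above F4
  R3 @ bar1.2: G4 above F4
  R3 @ bar1.3: G4 above F4
  R4 @ bar2.0: B3/F4 TT untreated
  R4 @ bar2.0: B3/F5 TT untreated
  R2 @ bar3.0: F4/F5 P8 -> E4/B4 P5 similar
  R4 @ bar3.0: C4/B4 M7 untreated
  R7 @ bar3.0: F5->B4 leap 6st
  R2 @ bar4.0: E4/B4 P5 -> F4/F5 P8 similar
  R4 @ bar4.0: B3/F4 TT untreated
  R4 @ bar4.0: B3/F5 TT untreated
  R7 @ bar4.0: B4->F5 leap 6st
  R2 @ bar5.0: F4/F5 P8 -> D4/A4 P5 similar
  R7 @ bar5.0: B3->F3 leap 6st
  R1 @ bar6.0: D4/A4 P5 -> E4/B4 P5 similar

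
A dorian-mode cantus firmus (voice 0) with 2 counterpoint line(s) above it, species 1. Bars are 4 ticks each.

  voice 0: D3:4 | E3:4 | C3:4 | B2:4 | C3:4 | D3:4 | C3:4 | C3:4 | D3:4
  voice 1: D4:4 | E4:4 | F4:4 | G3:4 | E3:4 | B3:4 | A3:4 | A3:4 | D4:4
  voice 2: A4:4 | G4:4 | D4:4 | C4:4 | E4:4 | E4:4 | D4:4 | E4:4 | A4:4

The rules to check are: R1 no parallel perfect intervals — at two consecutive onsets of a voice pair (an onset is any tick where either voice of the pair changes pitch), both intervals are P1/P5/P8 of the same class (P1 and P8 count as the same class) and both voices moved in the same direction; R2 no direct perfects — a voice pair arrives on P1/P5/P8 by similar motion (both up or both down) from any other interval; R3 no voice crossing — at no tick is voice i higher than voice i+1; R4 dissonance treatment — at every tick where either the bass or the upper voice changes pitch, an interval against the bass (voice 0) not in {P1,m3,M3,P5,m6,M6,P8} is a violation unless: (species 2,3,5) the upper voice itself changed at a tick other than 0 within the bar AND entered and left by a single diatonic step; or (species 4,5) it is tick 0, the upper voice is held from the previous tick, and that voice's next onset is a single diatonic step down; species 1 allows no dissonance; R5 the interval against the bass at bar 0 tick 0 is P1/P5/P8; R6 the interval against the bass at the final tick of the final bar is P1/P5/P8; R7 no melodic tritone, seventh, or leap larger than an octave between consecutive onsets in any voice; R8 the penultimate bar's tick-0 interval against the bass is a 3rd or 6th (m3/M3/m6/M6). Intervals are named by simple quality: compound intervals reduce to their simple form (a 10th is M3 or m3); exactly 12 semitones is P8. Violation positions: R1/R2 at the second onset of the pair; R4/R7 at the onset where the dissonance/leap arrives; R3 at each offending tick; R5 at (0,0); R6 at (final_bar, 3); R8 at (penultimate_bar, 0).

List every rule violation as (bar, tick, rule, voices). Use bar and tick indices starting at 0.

bar 0: v0=D3 v1=D4 v2=A4 downbeat P5
bar 1: v0=E3 v1=E4 v2=G4 downbeat m3
bar 2: v0=C3 v1=F4 v2=D4 downbeat M2
bar 3: v0=B2 v1=G3 v2=C4 downbeat m2
bar 4: v0=C3 v1=E3 v2=E4 downbeat M3
bar 5: v0=D3 v1=B3 v2=E4 downbeat M2
bar 6: v0=C3 v1=A3 v2=D4 downbeat M2
bar 7: v0=C3 v1=A3 v2=E4 downbeat M3
bar 8: v0=D3 v1=D4 v2=A4 downbeat P5
  -> R1 @ bar 1 tick 0 v(0, 1): D3/D4 P8 -> E3/E4 P8 similar
  -> R3 @ bar 2 tick 0 v(1, 2): F4 above D4
  -> R4 @ bar 2 tick 0 v(0, 1): C3/F4 P4 untreated
  -> R4 @ bar 2 tick 0 v(0, 2): C3/D4 M2 untreated
  -> R3 @ bar 2 tick 1 v(1, 2): F4 above D4
  -> R3 @ bar 2 tick 2 v(1, 2): F4 above D4
  -> R3 @ bar 2 tick 3 v(1, 2): F4 above D4
  -> R4 @ bar 3 tick 0 v(0, 2): B2/C4 m2 untreated
  -> R7 @ bar 3 tick 0 v(1,): F4->G3 leap 10st
  -> R4 @ bar 5 tick 0 v(0, 2): D3/E4 M2 untreated
  -> R4 @ bar 6 tick 0 v(0, 2): C3/D4 M2 untreated
  -> R1 @ bar 8 tick 0 v(1, 2): A3/E4 P5 -> D4/A4 P5 similar
  -> R2 @ bar 8 tick 0 v(0, 1): C3/A3 M6 -> D3/D4 P8 similar
  -> R2 @ bar 8 tick 0 v(0, 2): C3/E4 M3 -> D3/A4 P5 similar

(1, 0, R1, (0, 1))
(2, 0, R3, (1, 2))
(2, 0, R4, (0, 1))
(2, 0, R4, (0, 2))
(2, 1, R3, (1, 2))
(2, 2, R3, (1, 2))
(2, 3, R3, (1, 2))
(3, 0, R4, (0, 2))
(3, 0, R7, (1,))
(5, 0, R4, (0, 2))
(6, 0, R4, (0, 2))
(8, 0, R1, (1, 2))
(8, 0, R2, (0, 1))
(8, 0, R2, (0, 2))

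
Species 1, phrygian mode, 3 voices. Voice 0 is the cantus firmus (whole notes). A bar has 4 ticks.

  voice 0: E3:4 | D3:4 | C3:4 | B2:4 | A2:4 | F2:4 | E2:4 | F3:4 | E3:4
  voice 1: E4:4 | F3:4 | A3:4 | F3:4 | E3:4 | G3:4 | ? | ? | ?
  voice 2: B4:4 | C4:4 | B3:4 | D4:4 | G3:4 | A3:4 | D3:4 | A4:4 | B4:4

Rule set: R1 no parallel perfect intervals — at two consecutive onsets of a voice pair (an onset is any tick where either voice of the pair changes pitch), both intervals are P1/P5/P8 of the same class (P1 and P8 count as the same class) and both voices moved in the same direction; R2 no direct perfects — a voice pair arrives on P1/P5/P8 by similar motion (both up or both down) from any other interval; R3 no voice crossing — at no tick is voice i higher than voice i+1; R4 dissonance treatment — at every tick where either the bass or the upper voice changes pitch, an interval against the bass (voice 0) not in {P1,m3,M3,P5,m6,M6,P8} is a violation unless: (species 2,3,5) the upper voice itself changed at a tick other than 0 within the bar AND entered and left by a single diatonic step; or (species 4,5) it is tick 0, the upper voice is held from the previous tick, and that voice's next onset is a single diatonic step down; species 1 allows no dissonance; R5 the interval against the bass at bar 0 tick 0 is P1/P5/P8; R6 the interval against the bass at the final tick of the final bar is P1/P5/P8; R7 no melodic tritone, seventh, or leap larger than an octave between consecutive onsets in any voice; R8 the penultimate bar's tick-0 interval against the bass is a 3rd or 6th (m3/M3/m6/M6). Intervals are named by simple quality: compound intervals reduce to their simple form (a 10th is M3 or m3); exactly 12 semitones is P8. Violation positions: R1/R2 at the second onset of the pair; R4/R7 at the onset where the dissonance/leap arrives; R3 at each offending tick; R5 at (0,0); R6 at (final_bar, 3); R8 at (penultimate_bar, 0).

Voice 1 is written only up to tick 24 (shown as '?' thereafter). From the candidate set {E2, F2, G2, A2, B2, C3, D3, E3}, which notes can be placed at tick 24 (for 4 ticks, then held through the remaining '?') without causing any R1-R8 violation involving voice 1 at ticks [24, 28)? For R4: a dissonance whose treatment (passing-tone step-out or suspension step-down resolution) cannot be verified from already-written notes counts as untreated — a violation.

{C3}

E2: violates R2,R7
F2: violates R4,R7
G2: violates R2
A2: violates R4,R7
B2: violates R2
C3: legal
D3: violates R2,R4
E3: violates R2,R3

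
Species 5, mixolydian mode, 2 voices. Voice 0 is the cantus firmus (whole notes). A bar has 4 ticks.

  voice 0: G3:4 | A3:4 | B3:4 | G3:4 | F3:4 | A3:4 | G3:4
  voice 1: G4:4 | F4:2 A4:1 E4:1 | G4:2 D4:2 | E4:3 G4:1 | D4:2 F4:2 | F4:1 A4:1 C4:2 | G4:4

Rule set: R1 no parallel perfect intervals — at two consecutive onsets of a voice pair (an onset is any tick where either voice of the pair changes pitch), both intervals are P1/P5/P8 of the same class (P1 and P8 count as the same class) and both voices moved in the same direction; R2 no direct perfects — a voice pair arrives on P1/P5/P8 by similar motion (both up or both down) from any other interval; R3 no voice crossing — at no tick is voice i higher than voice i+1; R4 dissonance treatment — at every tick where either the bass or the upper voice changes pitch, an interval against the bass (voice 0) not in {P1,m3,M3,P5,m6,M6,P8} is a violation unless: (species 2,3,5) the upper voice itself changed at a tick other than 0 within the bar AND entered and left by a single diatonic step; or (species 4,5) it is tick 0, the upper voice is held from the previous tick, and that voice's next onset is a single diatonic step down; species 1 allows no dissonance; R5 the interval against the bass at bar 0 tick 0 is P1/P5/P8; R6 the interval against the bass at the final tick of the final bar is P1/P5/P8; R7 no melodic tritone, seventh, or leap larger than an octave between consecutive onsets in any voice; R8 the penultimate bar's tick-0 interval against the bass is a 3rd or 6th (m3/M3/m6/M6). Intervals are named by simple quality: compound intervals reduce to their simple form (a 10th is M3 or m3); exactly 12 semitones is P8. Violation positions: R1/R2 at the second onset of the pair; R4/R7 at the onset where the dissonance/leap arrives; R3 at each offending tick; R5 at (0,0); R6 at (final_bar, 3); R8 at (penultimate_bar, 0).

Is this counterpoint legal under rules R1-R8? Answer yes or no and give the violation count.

bar 0: v0=G3 v1=G4 (P8)
bar 1: v0=A3 v1=F4 (m6)
bar 2: v0=B3 v1=G4 (m6)
bar 3: v0=G3 v1=E4 (M6)
bar 4: v0=F3 v1=D4 (M6)
bar 5: v0=A3 v1=F4 (m6)
bar 6: v0=G3 v1=G4 (P8)

Yes (0 violations)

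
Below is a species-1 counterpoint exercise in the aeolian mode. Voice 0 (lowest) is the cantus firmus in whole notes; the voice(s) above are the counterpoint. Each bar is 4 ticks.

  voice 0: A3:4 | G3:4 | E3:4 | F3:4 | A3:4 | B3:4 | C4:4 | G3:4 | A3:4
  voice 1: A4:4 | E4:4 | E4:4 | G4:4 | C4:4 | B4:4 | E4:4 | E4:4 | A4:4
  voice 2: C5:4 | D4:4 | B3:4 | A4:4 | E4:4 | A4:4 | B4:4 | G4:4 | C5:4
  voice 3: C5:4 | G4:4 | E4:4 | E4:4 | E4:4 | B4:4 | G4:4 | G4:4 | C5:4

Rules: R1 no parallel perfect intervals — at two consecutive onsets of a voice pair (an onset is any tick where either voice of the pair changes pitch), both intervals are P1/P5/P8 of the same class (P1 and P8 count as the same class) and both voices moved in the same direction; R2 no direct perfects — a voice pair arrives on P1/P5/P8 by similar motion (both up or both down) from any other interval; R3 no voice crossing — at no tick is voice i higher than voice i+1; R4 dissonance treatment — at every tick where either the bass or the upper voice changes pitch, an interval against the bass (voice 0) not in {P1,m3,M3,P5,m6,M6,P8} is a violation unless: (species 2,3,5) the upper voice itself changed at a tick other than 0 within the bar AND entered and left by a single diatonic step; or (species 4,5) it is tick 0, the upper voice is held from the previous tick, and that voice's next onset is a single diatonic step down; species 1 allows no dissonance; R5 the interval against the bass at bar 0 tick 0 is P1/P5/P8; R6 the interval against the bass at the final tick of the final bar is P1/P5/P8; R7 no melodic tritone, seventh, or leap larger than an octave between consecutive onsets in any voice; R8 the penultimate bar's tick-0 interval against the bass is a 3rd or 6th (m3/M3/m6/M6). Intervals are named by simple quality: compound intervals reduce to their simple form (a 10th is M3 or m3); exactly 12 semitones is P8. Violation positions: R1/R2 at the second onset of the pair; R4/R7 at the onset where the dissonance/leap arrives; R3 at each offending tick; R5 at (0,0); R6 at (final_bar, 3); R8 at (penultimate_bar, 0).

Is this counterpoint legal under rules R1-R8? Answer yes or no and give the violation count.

bar 0: v0=A3 v1=A4 v2=C5 v3=C5 (m3)
bar 1: v0=G3 v1=E4 v2=D4 v3=G4 (P8)
bar 2: v0=E3 v1=E4 v2=B3 v3=E4 (P8)
bar 3: v0=F3 v1=G4 v2=A4 v3=E4 (M7)
bar 4: v0=A3 v1=C4 v2=E4 v3=E4 (P5)
bar 5: v0=B3 v1=B4 v2=A4 v3=B4 (P8)
bar 6: v0=C4 v1=E4 v2=B4 v3=G4 (P5)
bar 7: v0=G3 v1=E4 v2=G4 v3=G4 (P8)
bar 8: v0=A3 v1=A4 v2=C5 v3=C5 (m3)
  R5 @ bar0.0: opens on m3
  R5 @ bar0.0: opens on m3
  R2 @ bar1.0: A3/C5 m3 -> G3/D4 P5 similar
  R2 @ bar1.0: A3/C5 m3 -> G3/G4 P8 similar
  R3 @ bar1.0: E4 above D4
  R7 @ bar1.0: C5->D4 leap 10st
  R3 @ bar1.1: E4 above D4
  R3 @ bar1.2: E4 above D4
  R3 @ bar1.3: E4 above D4
  R1 @ bar2.0: G3/D4 P5 -> E3/B3 P5 similar
  R1 @ bar2.0: G3/G4 P8 -> E3/E4 P8 similar
  R3 @ bar2.0: E4 above B3
  R3 @ bar2.1: E4 above B3
  R3 @ bar2.2: E4 above B3
  R3 @ bar2.3: E4 above B3
  R3 @ bar3.0: A4 above E4
  R4 @ bar3.0: F3/G4 M2 untreated
  R4 @ bar3.0: F3/E4 M7 untreated
  R7 @ bar3.0: B3->A4 leap 10st
  R3 @ bar3.1: A4 above E4
  R3 @ bar3.2: A4 above E4
  R3 @ bar3.3: A4 above E4
  R2 @ bar5.0: A3/C4 m3 -> B3/B4 P8 similar
  R2 @ bar5.0: A3/E4 P5 -> B3/B4 P8 similar
  R2 @ bar5.0: C4/E4 M3 -> B4/B4 P1 similar
  R3 @ bar5.0: B4 above A4
  R4 @ bar5.0: B3/A4 m7 untreated
  R7 @ bar5.0: C4->B4 leap 11st
  R3 @ bar5.1: B4 above A4
  R3 @ bar5.2: B4 above A4
  R3 @ bar5.3: B4 above A4
  R3 @ bar6.0: B4 above G4
  R4 @ bar6.0: C4/B4 M7 untreated
  R3 @ bar6.1: B4 above G4
  R3 @ bar6.2: B4 above G4
  R3 @ bar6.3: B4 above G4
  R2 @ bar7.0: C4/B4 M7 -> G3/G4 P8 similar
  R8 @ bar7.0: penult P8 not 3rd/6th
  R8 @ bar7.0: penult P8 not 3rd/6th
  R1 @ bar8.0: G4/G4 P1 -> C5/C5 P1 similar
  R2 @ bar8.0: G3/E4 M6 -> A3/A4 P8 similar
  R6 @ bar8.3: closes on m3
  R6 @ bar8.3: closes on m3

No (43 violations)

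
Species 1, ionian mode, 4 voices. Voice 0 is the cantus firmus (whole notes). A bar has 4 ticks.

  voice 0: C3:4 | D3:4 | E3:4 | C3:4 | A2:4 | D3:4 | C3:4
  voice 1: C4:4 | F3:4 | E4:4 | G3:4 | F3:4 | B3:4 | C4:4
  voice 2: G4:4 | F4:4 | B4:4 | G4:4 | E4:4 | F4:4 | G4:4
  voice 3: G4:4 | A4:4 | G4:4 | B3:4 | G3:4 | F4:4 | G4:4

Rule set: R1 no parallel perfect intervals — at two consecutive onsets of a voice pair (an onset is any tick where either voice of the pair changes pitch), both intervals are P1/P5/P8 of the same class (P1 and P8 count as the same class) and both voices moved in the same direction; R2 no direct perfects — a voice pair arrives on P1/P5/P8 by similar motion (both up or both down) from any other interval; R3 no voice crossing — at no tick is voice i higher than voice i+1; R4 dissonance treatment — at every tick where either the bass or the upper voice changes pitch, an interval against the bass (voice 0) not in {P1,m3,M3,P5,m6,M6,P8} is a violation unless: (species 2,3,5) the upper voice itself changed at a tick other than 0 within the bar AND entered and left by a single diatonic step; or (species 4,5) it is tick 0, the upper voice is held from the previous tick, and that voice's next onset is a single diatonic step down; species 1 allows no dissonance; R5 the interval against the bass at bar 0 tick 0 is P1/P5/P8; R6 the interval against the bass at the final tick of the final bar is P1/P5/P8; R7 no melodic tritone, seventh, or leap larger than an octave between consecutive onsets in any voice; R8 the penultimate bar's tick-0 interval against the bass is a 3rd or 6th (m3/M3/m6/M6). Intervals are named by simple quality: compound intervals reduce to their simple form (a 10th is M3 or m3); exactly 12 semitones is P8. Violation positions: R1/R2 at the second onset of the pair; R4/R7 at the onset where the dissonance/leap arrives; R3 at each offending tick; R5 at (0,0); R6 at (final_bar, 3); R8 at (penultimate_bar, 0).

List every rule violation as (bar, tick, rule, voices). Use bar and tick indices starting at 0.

(1, 0, R1, (0, 3))
(1, 0, R2, (1, 2))
(2, 0, R2, (0, 1))
(2, 0, R2, (0, 2))
(2, 0, R2, (1, 2))
(2, 0, R3, (2, 3))
(2, 0, R7, (1,))
(2, 0, R7, (2,))
(2, 1, R3, (2, 3))
(2, 2, R3, (2, 3))
(2, 3, R3, (2, 3))
(3, 0, R1, (0, 2))
(3, 0, R2, (0, 1))
(3, 0, R2, (1, 2))
(3, 0, R3, (2, 3))
(3, 0, R4, (0, 3))
(3, 1, R3, (2, 3))
(3, 2, R3, (2, 3))
(3, 3, R3, (2, 3))
(4, 0, R1, (0, 2))
(4, 0, R3, (2, 3))
(4, 0, R4, (0, 3))
(4, 1, R3, (2, 3))
(4, 2, R3, (2, 3))
(4, 3, R3, (2, 3))
(5, 0, R2, (2, 3))
(5, 0, R7, (1,))
(5, 0, R7, (3,))
(6, 0, R1, (2, 3))
(6, 0, R2, (1, 2))
(6, 0, R2, (1, 3))

bar 0: v0=C3 v1=C4 v2=G4 v3=G4 downbeat P5
bar 1: v0=D3 v1=F3 v2=F4 v3=A4 downbeat P5
bar 2: v0=E3 v1=E4 v2=B4 v3=G4 downbeat m3
bar 3: v0=C3 v1=G3 v2=G4 v3=B3 downbeat M7
bar 4: v0=A2 v1=F3 v2=E4 v3=G3 downbeat m7
bar 5: v0=D3 v1=B3 v2=F4 v3=F4 downbeat m3
bar 6: v0=C3 v1=C4 v2=G4 v3=G4 downbeat P5
  -> R1 @ bar 1 tick 0 v(0, 3): C3/G4 P5 -> D3/A4 P5 similar
  -> R2 @ bar 1 tick 0 v(1, 2): C4/G4 P5 -> F3/F4 P8 similar
  -> R2 @ bar 2 tick 0 v(0, 1): D3/F3 m3 -> E3/E4 P8 similar
  -> R2 @ bar 2 tick 0 v(0, 2): D3/F4 m3 -> E3/B4 P5 similar
  -> R2 @ bar 2 tick 0 v(1, 2): F3/F4 P8 -> E4/B4 P5 similar
  -> R3 @ bar 2 tick 0 v(2, 3): B4 above G4
  -> R7 @ bar 2 tick 0 v(1,): F3->E4 leap 11st
  -> R7 @ bar 2 tick 0 v(2,): F4->B4 leap 6st
  -> R3 @ bar 2 tick 1 v(2, 3): B4 above G4
  -> R3 @ bar 2 tick 2 v(2, 3): B4 above G4
  -> R3 @ bar 2 tick 3 v(2, 3): B4 above G4
  -> R1 @ bar 3 tick 0 v(0, 2): E3/B4 P5 -> C3/G4 P5 similar
  -> R2 @ bar 3 tick 0 v(0, 1): E3/E4 P8 -> C3/G3 P5 similar
  -> R2 @ bar 3 tick 0 v(1, 2): E4/B4 P5 -> G3/G4 P8 similar
  -> R3 @ bar 3 tick 0 v(2, 3): G4 above B3
  -> R4 @ bar 3 tick 0 v(0, 3): C3/B3 M7 untreated
  -> R3 @ bar 3 tick 1 v(2, 3): G4 above B3
  -> R3 @ bar 3 tick 2 v(2, 3): G4 above B3
  -> R3 @ bar 3 tick 3 v(2, 3): G4 above B3
  -> R1 @ bar 4 tick 0 v(0, 2): C3/G4 P5 -> A2/E4 P5 similar
  -> R3 @ bar 4 tick 0 v(2, 3): E4 above G3
  -> R4 @ bar 4 tick 0 v(0, 3): A2/G3 m7 untreated
  -> R3 @ bar 4 tick 1 v(2, 3): E4 above G3
  -> R3 @ bar 4 tick 2 v(2, 3): E4 above G3
  -> R3 @ bar 4 tick 3 v(2, 3): E4 above G3
  -> R2 @ bar 5 tick 0 v(2, 3): E4/G3 M6 -> F4/F4 P1 similar
  -> R7 @ bar 5 tick 0 v(1,): F3->B3 leap 6st
  -> R7 @ bar 5 tick 0 v(3,): G3->F4 leap 10st
  -> R1 @ bar 6 tick 0 v(2, 3): F4/F4 P1 -> G4/G4 P1 similar
  -> R2 @ bar 6 tick 0 v(1, 2): B3/F4 TT -> C4/G4 P5 similar
  -> R2 @ bar 6 tick 0 v(1, 3): B3/F4 TT -> C4/G4 P5 similar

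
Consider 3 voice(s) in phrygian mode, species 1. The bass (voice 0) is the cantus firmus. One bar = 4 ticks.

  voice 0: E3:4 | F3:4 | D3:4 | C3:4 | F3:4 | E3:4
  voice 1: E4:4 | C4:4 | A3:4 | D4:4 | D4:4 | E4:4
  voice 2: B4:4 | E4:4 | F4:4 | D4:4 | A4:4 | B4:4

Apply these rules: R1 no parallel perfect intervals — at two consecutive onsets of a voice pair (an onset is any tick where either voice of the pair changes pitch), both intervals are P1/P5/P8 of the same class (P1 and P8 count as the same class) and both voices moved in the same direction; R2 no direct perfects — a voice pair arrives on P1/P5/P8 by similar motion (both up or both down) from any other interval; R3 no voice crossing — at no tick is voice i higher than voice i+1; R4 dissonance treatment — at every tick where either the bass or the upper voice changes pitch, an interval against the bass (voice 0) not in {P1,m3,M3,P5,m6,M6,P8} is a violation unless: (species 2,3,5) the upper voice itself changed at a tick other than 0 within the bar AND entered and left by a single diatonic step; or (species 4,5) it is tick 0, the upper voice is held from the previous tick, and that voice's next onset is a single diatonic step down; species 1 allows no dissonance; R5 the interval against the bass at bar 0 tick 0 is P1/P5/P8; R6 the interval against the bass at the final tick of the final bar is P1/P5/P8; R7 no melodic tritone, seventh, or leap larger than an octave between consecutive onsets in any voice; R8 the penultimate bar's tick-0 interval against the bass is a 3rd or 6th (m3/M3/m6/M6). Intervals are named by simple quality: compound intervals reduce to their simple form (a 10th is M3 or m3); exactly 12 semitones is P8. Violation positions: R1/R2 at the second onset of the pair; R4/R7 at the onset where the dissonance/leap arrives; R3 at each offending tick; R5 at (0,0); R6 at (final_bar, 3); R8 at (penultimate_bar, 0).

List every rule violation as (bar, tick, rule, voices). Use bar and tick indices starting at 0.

(1, 0, R4, (0, 2))
(2, 0, R1, (0, 1))
(3, 0, R4, (0, 1))
(3, 0, R4, (0, 2))
(5, 0, R1, (1, 2))

bar 0: v0=E3 v1=E4 v2=B4 downbeat P5
bar 1: v0=F3 v1=C4 v2=E4 downbeat M7
bar 2: v0=D3 v1=A3 v2=F4 downbeat m3
bar 3: v0=C3 v1=D4 v2=D4 downbeat M2
bar 4: v0=F3 v1=D4 v2=A4 downbeat M3
bar 5: v0=E3 v1=E4 v2=B4 downbeat P5
  -> R4 @ bar 1 tick 0 v(0, 2): F3/E4 M7 untreated
  -> R1 @ bar 2 tick 0 v(0, 1): F3/C4 P5 -> D3/A3 P5 similar
  -> R4 @ bar 3 tick 0 v(0, 1): C3/D4 M2 untreated
  -> R4 @ bar 3 tick 0 v(0, 2): C3/D4 M2 untreated
  -> R1 @ bar 5 tick 0 v(1, 2): D4/A4 P5 -> E4/B4 P5 similar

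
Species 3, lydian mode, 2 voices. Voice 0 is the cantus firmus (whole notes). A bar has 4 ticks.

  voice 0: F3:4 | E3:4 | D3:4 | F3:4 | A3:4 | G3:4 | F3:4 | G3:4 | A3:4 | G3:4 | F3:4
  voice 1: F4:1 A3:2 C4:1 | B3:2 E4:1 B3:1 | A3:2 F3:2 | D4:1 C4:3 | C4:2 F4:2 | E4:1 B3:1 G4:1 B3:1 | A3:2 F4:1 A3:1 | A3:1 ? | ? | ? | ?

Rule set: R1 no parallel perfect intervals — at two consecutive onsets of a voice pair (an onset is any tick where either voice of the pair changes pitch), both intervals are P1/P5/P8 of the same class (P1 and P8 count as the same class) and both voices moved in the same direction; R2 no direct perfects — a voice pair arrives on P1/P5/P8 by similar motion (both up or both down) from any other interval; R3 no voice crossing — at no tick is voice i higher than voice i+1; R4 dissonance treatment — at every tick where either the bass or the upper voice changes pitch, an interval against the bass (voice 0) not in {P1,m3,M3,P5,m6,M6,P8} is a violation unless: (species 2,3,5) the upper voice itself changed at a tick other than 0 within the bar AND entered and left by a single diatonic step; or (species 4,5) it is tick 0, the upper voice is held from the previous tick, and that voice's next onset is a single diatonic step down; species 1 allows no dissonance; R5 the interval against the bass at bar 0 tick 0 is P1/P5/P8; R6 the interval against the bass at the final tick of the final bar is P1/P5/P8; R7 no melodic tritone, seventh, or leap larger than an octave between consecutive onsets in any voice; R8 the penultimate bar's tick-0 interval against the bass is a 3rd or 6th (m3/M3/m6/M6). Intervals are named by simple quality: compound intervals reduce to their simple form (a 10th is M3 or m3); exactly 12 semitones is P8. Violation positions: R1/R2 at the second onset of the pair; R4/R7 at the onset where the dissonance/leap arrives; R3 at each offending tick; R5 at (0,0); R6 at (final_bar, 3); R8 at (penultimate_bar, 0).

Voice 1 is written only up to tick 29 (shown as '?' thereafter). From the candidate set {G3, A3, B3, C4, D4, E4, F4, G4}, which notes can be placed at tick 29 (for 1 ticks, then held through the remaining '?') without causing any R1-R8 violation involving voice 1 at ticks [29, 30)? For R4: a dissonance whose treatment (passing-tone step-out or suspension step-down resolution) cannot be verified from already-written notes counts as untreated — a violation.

{A3, B3, D4, E4, G3}

G3: legal
A3: legal
B3: legal
C4: violates R4
D4: legal
E4: legal
F4: violates R4
G4: violates R7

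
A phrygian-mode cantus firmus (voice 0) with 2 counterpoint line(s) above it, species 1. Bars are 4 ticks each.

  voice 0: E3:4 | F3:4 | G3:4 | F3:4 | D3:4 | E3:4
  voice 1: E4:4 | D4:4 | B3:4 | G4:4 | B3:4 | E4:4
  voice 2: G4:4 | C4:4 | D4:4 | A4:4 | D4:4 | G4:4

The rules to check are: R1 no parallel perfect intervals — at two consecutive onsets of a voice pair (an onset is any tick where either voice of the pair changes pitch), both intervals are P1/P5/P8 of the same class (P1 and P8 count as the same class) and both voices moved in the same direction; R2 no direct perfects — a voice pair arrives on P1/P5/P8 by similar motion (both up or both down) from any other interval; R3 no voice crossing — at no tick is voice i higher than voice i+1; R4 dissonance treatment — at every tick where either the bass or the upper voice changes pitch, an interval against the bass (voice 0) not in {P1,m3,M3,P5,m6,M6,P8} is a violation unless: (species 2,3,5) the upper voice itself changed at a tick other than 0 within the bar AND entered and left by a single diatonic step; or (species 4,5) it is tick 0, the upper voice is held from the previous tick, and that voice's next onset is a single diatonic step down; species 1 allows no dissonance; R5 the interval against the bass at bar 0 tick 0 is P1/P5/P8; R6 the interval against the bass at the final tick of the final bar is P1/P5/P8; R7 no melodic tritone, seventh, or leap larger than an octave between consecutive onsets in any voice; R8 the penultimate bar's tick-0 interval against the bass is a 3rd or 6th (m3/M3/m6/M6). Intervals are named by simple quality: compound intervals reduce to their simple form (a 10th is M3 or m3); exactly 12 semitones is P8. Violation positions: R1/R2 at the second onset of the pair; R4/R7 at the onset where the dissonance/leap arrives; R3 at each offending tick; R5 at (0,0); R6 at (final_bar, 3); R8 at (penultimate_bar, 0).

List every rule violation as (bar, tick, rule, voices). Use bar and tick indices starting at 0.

(0, 0, R5, (0, 2))
(1, 0, R3, (1, 2))
(1, 1, R3, (1, 2))
(1, 2, R3, (1, 2))
(1, 3, R3, (1, 2))
(2, 0, R1, (0, 2))
(3, 0, R4, (0, 1))
(4, 0, R2, (0, 2))
(4, 0, R8, (0, 2))
(5, 0, R2, (0, 1))
(5, 3, R6, (0, 2))

bar 0: v0=E3 v1=E4 v2=G4 downbeat m3
bar 1: v0=F3 v1=D4 v2=C4 downbeat P5
bar 2: v0=G3 v1=B3 v2=D4 downbeat P5
bar 3: v0=F3 v1=G4 v2=A4 downbeat M3
bar 4: v0=D3 v1=B3 v2=D4 downbeat P8
bar 5: v0=E3 v1=E4 v2=G4 downbeat m3
  -> R5 @ bar 0 tick 0 v(0, 2): opens on m3
  -> R3 @ bar 1 tick 0 v(1, 2): D4 above C4
  -> R3 @ bar 1 tick 1 v(1, 2): D4 above C4
  -> R3 @ bar 1 tick 2 v(1, 2): D4 above C4
  -> R3 @ bar 1 tick 3 v(1, 2): D4 above C4
  -> R1 @ bar 2 tick 0 v(0, 2): F3/C4 P5 -> G3/D4 P5 similar
  -> R4 @ bar 3 tick 0 v(0, 1): F3/G4 M2 untreated
  -> R2 @ bar 4 tick 0 v(0, 2): F3/A4 M3 -> D3/D4 P8 similar
  -> R8 @ bar 4 tick 0 v(0, 2): penult P8 not 3rd/6th
  -> R2 @ bar 5 tick 0 v(0, 1): D3/B3 M6 -> E3/E4 P8 similar
  -> R6 @ bar 5 tick 3 v(0, 2): closes on m3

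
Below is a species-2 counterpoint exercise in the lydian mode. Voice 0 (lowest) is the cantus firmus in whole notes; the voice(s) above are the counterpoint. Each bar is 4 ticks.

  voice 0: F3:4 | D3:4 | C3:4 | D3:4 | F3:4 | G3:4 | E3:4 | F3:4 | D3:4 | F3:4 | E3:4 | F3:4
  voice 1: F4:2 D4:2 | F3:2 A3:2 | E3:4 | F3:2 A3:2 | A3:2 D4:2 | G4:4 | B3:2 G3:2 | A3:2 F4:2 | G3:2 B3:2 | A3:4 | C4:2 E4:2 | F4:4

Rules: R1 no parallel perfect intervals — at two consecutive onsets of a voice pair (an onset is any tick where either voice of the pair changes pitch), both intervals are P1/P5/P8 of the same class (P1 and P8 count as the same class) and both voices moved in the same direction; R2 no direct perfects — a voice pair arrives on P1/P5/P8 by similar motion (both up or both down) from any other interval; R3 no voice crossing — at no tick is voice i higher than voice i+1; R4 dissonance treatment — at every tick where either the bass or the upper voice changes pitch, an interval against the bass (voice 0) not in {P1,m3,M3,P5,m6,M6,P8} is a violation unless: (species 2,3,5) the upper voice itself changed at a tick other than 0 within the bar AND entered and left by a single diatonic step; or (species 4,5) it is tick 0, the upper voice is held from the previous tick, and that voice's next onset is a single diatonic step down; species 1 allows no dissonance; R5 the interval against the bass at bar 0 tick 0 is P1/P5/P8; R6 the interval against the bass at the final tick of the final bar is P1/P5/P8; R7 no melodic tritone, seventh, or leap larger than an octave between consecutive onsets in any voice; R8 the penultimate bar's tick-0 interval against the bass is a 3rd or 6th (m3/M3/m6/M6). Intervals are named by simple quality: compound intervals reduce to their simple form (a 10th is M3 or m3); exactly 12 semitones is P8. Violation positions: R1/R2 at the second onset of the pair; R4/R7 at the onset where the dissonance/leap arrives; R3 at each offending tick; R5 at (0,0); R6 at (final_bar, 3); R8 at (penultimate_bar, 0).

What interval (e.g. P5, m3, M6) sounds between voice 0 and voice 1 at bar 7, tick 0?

M3

voice 0=F3 voice 1=A3 -> M3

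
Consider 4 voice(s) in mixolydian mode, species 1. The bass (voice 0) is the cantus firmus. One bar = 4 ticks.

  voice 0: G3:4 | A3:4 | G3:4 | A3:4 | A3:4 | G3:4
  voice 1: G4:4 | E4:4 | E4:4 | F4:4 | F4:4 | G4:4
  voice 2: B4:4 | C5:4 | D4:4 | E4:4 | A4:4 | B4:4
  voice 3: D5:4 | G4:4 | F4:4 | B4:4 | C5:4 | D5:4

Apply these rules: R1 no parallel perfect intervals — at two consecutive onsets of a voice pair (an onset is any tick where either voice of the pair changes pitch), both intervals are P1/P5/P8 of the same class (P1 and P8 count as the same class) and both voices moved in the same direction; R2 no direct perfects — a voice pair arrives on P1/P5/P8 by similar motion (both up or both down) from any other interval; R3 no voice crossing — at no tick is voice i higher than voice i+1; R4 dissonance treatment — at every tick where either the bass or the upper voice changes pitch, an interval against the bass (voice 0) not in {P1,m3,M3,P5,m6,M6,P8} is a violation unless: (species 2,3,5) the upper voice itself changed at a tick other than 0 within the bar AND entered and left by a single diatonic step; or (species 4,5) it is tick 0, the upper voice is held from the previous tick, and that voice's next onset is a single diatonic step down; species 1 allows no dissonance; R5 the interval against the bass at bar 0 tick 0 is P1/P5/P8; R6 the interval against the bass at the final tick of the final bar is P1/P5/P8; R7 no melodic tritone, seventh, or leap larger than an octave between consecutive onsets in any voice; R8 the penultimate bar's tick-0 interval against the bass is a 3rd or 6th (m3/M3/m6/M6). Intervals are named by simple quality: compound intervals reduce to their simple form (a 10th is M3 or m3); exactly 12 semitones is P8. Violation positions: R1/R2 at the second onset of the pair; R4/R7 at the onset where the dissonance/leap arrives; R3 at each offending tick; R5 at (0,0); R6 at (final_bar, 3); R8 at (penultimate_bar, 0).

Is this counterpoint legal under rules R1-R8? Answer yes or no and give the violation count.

No (24 violations)

bar 0: v0=G3 v1=G4 v2=B4 v3=D5 (P5)
bar 1: v0=A3 v1=E4 v2=C5 v3=G4 (m7)
bar 2: v0=G3 v1=E4 v2=D4 v3=F4 (m7)
bar 3: v0=A3 v1=F4 v2=E4 v3=B4 (M2)
bar 4: v0=A3 v1=F4 v2=A4 v3=C5 (m3)
bar 5: v0=G3 v1=G4 v2=B4 v3=D5 (P5)
  R5 @ bar0.0: opens on M3
  R3 @ bar1.0: C5 above G4
  R4 @ bar1.0: A3/G4 m7 untreated
  R3 @ bar1.1: C5 above G4
  R3 @ bar1.2: C5 above G4
  R3 @ bar1.3: C5 above G4
  R2 @ bar2.0: A3/C5 m3 -> G3/D4 P5 similar
  R3 @ bar2.0: E4 above D4
  R4 @ bar2.0: G3/F4 m7 untreated
  R7 @ bar2.0: C5->D4 leap 10st
  R3 @ bar2.1: E4 above D4
  R3 @ bar2.2: E4 above D4
  R3 @ bar2.3: E4 above D4
  R1 @ bar3.0: G3/D4 P5 -> A3/E4 P5 similar
  R2 @ bar3.0: D4/F4 m3 -> E4/B4 P5 similar
  R3 @ bar3.0: F4 above E4
  R4 @ bar3.0: A3/B4 M2 untreated
  R7 @ bar3.0: F4->B4 leap 6st
  R3 @ bar3.1: F4 above E4
  R3 @ bar3.2: F4 above E4
  R3 @ bar3.3: F4 above E4
  R8 @ bar4.0: penult P8 not 3rd/6th
  R1 @ bar5.0: F4/C5 P5 -> G4/D5 P5 similar
  R6 @ bar5.3: closes on M3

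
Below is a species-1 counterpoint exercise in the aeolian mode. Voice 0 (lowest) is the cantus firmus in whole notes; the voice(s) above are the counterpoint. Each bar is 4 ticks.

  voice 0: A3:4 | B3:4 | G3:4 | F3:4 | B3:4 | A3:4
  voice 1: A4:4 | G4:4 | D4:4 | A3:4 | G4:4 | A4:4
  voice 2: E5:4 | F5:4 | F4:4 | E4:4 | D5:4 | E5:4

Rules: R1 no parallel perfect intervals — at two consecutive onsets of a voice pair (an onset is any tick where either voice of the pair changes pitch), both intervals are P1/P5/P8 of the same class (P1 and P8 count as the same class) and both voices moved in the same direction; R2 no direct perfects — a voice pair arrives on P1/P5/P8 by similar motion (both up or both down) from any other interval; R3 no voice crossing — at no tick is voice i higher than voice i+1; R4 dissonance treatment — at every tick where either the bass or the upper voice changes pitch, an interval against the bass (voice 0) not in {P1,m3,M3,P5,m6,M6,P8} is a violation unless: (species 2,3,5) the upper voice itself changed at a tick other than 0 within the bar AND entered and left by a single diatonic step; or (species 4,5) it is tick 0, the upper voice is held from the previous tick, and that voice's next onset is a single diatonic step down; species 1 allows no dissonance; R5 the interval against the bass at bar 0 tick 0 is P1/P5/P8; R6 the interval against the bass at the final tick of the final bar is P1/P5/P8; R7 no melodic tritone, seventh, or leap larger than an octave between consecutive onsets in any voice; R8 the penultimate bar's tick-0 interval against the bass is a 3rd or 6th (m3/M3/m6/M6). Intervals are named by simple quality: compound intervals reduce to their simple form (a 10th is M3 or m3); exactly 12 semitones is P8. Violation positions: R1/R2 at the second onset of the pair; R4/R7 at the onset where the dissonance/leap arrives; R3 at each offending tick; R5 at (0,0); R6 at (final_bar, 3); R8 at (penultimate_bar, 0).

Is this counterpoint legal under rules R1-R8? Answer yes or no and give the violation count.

bar 0: v0=A3 v1=A4 v2=E5 (P5)
bar 1: v0=B3 v1=G4 v2=F5 (TT)
bar 2: v0=G3 v1=D4 v2=F4 (m7)
bar 3: v0=F3 v1=A3 v2=E4 (M7)
bar 4: v0=B3 v1=G4 v2=D5 (m3)
bar 5: v0=A3 v1=A4 v2=E5 (P5)
  R4 @ bar1.0: B3/F5 TT untreated
  R2 @ bar2.0: B3/G4 m6 -> G3/D4 P5 similar
  R4 @ bar2.0: G3/F4 m7 untreated
  R2 @ bar3.0: D4/F4 m3 -> A3/E4 P5 similar
  R4 @ bar3.0: F3/E4 M7 untreated
  R1 @ bar4.0: A3/E4 P5 -> G4/D5 P5 similar
  R7 @ bar4.0: F3->B3 leap 6st
  R7 @ bar4.0: A3->G4 leap 10st
  R7 @ bar4.0: E4->D5 leap 10st
  R1 @ bar5.0: G4/D5 P5 -> A4/E5 P5 similar

No (10 violations)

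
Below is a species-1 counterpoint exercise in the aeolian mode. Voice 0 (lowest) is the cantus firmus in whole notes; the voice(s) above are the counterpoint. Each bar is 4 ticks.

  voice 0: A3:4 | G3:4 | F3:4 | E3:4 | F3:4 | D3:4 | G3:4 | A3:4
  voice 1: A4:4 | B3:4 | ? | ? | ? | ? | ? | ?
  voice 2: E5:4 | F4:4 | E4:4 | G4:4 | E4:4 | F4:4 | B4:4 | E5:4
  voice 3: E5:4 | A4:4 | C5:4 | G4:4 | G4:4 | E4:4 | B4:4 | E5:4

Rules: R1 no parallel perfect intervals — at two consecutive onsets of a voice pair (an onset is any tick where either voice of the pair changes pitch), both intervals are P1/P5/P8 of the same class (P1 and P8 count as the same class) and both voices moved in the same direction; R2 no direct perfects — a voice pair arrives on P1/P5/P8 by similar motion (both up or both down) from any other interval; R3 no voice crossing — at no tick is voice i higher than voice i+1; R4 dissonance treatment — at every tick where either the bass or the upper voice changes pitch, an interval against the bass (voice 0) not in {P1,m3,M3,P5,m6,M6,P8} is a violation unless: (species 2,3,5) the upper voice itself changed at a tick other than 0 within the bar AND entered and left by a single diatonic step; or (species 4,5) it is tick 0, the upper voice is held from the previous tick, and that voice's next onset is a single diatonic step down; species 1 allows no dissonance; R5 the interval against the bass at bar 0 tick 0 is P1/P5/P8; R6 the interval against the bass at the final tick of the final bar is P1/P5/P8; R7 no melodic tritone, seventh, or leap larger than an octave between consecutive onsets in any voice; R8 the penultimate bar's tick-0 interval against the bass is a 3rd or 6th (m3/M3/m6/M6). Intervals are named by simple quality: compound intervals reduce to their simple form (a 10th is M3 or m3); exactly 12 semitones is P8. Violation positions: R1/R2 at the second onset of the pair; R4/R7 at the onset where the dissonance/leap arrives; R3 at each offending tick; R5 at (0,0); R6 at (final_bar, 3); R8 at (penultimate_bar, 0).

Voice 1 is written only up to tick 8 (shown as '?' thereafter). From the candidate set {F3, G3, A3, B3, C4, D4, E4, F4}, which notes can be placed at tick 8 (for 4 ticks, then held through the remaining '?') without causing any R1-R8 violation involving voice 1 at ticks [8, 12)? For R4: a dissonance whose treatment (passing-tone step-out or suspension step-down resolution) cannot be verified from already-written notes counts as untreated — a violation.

{D4}

F3: violates R2,R7
G3: violates R4
A3: violates R2
B3: violates R4
C4: violates R2
D4: legal
E4: violates R4
F4: violates R2,R3,R7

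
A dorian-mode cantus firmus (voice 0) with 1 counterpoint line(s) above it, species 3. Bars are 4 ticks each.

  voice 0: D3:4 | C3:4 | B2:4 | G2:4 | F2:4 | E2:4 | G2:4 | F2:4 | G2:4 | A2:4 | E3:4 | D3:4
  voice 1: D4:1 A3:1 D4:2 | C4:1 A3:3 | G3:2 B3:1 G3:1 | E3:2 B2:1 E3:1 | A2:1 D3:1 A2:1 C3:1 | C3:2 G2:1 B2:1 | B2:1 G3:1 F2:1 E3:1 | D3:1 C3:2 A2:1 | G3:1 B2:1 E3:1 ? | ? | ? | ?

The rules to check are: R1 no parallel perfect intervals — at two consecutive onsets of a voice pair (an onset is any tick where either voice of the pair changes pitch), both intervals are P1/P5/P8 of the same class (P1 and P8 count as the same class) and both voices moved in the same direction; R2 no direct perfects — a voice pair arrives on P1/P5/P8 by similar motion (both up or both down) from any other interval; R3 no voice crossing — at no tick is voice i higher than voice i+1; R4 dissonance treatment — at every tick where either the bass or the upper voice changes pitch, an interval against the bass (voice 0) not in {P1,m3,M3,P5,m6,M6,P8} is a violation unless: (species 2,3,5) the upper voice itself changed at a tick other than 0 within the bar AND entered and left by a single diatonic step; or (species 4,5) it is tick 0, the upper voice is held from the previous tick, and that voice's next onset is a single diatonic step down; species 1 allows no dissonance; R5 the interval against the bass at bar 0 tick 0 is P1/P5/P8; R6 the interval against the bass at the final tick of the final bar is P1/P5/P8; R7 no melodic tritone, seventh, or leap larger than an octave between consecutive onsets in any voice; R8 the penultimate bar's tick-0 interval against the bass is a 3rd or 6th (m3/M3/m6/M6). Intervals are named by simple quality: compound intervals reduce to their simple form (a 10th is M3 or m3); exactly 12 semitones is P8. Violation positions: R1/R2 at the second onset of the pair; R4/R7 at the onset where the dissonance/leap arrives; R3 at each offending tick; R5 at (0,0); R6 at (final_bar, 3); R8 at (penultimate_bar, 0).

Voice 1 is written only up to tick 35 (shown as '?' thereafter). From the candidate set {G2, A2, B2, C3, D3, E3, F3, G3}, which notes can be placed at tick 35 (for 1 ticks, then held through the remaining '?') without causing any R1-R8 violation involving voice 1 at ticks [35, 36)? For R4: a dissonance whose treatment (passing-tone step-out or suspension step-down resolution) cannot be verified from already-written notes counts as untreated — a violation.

G2: legal
A2: violates R4
B2: legal
C3: violates R4
D3: legal
E3: legal
F3: violates R4
G3: legal

{B2, D3, E3, G2, G3}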